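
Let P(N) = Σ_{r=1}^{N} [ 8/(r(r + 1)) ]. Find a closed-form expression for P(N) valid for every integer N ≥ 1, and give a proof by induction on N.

We claim P(N) = 8N/(N + 1) for all N ≥ 1.
Base step (N = 1): P(1) = 4, and the closed form gives 4. They agree.
Suppose the result is true for N = r, so P(r) = 8r/(r + 1).
Then P(r+1) = P(r) + (8/((r + 1)(r + 2))) = (8r/(r + 1)) + (8/((r + 1)(r + 2))).
Simplifying, P(r+1) = 8(r + 1)/(r + 2) = 8(r+1)/((r+1) + 1),
which is the closed form with N = r+1.
By the principle of mathematical induction, the result holds for all N ≥ 1.

P(N) = 8N/(N + 1)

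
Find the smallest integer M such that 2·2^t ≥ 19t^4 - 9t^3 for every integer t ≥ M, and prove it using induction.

At t = 20: 2097152 < 2968000, so the inequality fails and M ≥ 21. We prove 2·2^t ≥ 19t^4 - 9t^3 for all t ≥ 21.
For the base case t = 21: 2·2^t = 4194304 and 19t^4 - 9t^3 = 3611790, so 4194304 ≥ 3611790.
Suppose the result is true for t = p, so 2·2^p ≥ 19p^4 - 9p^3.
Then 2·2^(p + 1) = 2·(2·2^p) ≥ 2·(19p^4 - 9p^3).
Also, for p ≥ 21 we have 2·(19p^4 - 9p^3) ≥ 19(p+1)^4 - 9(p+1)^3, since 2·(19p^4 - 9p^3) − (19(p+1)^4 - 9(p+1)^3) = 19p^4 - 85p^3 - 87p^2 - 49p - 10, which is nonnegative for all p ≥ 21.
Combining, 2·2^(p + 1) ≥ 19(p+1)^4 - 9(p+1)^3.
Hence, by induction on t, the claim holds for every t ≥ 21.
Hence the smallest such M is 21.

M = 21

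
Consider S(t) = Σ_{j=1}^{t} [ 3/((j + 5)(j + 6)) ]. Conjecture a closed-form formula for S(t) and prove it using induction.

We claim S(t) = t/(2(t + 6)) for all t ≥ 1.
For the base case t = 1: S(1) = 1/14, and the closed form gives 1/14. They agree.
Suppose the result is true for t = j, so S(j) = j/(2(j + 6)).
Then S(j+1) = S(j) + (3/((j + 6)(j + 7))) = (j/(2(j + 6))) + (3/((j + 6)(j + 7))).
Simplifying, S(j+1) = (j + 1)/(2(j + 7)) = (j+1)/(2((j+1) + 6)),
which is the closed form with t = j+1.
This completes the induction.

S(t) = t/(2(t + 6))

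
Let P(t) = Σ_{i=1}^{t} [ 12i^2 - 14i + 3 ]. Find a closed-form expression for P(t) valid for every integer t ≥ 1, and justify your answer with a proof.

P(t) = t(4t^2 - t - 2)

We claim P(t) = t(4t^2 - t - 2) for all t ≥ 1.
When t = 1: P(1) = 1, and the closed form gives 1. They agree.
Inductive step: assume the claim holds for t = i, so P(i) = i(4i^2 - i - 2).
Then P(i+1) = P(i) + (12i^2 + 10i + 1) = (i(4i^2 - i - 2)) + (12i^2 + 10i + 1).
Simplifying, P(i+1) = (i + 1)(4i^2 + 7i + 1) = (i+1)(4(i+1)^2 - (i+1) - 2),
which is the closed form with t = i+1.
This completes the induction.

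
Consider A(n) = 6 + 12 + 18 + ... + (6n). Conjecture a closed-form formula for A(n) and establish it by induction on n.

We claim A(n) = 3n(n + 1) for all n ≥ 1.
For the base case n = 1: A(1) = 6, and the closed form gives 6. They agree.
Inductive step: assume the claim holds for n = i, so A(i) = 3i(i + 1).
Then A(i+1) = A(i) + (6i + 6) = (3i(i + 1)) + (6i + 6).
Simplifying, A(i+1) = 3(i + 1)(i + 2) = 3(i+1)((i+1) + 1),
which is the closed form with n = i+1.
Hence, by induction on n, the claim holds for every n ≥ 1.

A(n) = 3n(n + 1)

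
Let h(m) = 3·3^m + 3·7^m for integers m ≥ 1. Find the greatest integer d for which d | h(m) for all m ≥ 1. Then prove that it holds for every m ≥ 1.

d = 6

Computing the first values: h(1) = 30 and h(2) = 174; gcd(30, 174) = 6, so d ≤ 6.
We prove 6 | 3·3^m + 3·7^m for all m ≥ 1 by induction on m.
For the base case m = 1: h(1) = 30 = 6·(5), so 6 | h(1).
For the inductive step, assume it holds for an arbitrary k ≥ 1, i.e. 6 | h(k). Then
h(k+1) − 7·h(k) = (3·3^(k+1) + 3·7^(k+1)) − 7·(3·3^k + 3·7^k) = (3)·3^k·(3 − 7) = (-12)·3^k. Since 6 | h(k) by the inductive hypothesis, 6 | 7·h(k); and 6 | -12 since -12 = 6·-2. Therefore 6 | h(k+1).
By the principle of mathematical induction, the result holds for all m ≥ 1.
Therefore the largest such d is 6.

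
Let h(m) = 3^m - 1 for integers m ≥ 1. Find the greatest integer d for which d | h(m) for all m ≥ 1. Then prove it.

d = 2

Computing the first values: h(1) = 2 and h(2) = 8; gcd(2, 8) = 2, so d ≤ 2.
We prove 2 | 3^m - 1 for all m ≥ 1 by induction on m.
For the base case m = 1: h(1) = 2 = 2·(1), so 2 | h(1).
Suppose the result is true for m = i, i.e. 2 | h(i). Then
3^{i+1} − 1^{i+1} = 3·3^i − 1·1^i = 3·(3^i − 1^i) + (2)·1^i. The first term is divisible by 2 by the inductive hypothesis, and the second term (2)·1^i is divisible by 2 since 2 | 2. Hence 2 | h(i+1).
Hence, by induction on m, the claim holds for every m ≥ 1.
Therefore the largest such d is 2.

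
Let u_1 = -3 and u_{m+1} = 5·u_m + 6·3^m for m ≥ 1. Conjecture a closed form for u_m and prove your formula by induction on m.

Computing the first terms: u_1 = -3, u_2 = 3, u_3 = 69. This suggests u_m = -3^(m + 1) + 6·5^(m - 1).
For the base case m = 1: the formula gives -3 = -3 = u_1.
Inductive step: suppose the statement holds for some r ≥ 1, so u_r = -3^(r + 1) + 6·5^(r - 1).
Then u_{r+1} = 5·u_r + 6·3^r = 5·(-3^(r + 1) + 6·5^(r - 1)) + 6·3^r = -3^(r + 2) + 6·5^r = -3^((r+1) + 1) + 6·5^((r+1) - 1),
which is the claimed formula at m = r+1.
Hence, by induction on m, the claim holds for every m ≥ 1.

u_m = -3^(m + 1) + 6·5^(m - 1)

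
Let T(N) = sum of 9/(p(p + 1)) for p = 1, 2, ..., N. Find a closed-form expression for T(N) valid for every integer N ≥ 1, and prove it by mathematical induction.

T(N) = 9N/(N + 1)

We claim T(N) = 9N/(N + 1) for all N ≥ 1.
When N = 1: T(1) = 9/2, and the closed form gives 9/2. They agree.
Inductive step: suppose the statement holds for some p ≥ 1, so T(p) = 9p/(p + 1).
Then T(p+1) = T(p) + (9/((p + 1)(p + 2))) = (9p/(p + 1)) + (9/((p + 1)(p + 2))).
Simplifying, T(p+1) = 9(p + 1)/(p + 2) = 9(p+1)/((p+1) + 1),
which is the closed form with N = p+1.
This completes the induction.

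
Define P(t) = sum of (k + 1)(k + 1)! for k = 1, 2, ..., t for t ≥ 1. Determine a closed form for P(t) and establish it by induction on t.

We claim P(t) = (t + 2)! - 2 for all t ≥ 1.
For the base case t = 1: P(1) = 4, and the closed form gives 4. They agree.
Inductive step: assume the claim holds for t = k, so P(k) = (k + 2)! - 2.
Then P(k+1) = P(k) + ((k + 2)(k + 2)!) = ((k + 2)! - 2) + ((k + 2)(k + 2)!).
Simplifying, P(k+1) = ((k+1) + 2)! - 2,
which is the closed form with t = k+1.
By the principle of mathematical induction, the result holds for all t ≥ 1.

P(t) = (t + 2)! - 2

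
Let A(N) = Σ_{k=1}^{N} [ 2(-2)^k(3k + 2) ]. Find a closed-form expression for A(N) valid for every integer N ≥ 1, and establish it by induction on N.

We claim A(N) = 4(-2)^N(N + 1) - 4 for all N ≥ 1.
For the base case N = 1: A(1) = -20, and the closed form gives -20. They agree.
Inductive step: suppose the statement holds for some k ≥ 1, so A(k) = 4(-2)^k(k + 1) - 4.
Then A(k+1) = A(k) + ((-2)^(k + 2)(-3k - 5)) = (4(-2)^k(k + 1) - 4) + ((-2)^(k + 2)(-3k - 5)).
Simplifying, A(k+1) = -8(-2)^k·k - 16(-2)^k - 4 = 4(-2)^(k+1)((k+1) + 1) - 4,
which is the closed form with N = k+1.
Hence, by induction on N, the claim holds for every N ≥ 1.

A(N) = 4(-2)^N(N + 1) - 4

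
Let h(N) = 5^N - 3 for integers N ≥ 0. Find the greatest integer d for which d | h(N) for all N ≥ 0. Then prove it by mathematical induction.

Computing the first values: h(0) = -2 and h(1) = 2; gcd(-2, 2) = 2, so d ≤ 2.
We prove 2 | 5^N - 3 for all N ≥ 0 by induction on N.
Base step (N = 0): h(0) = -2 = 2·(-1), so 2 | h(0).
Inductive step: assume the claim holds for N = j, i.e. 2 | h(j). Then
h(j+1) = 5^(j+1) - 3 = 5·(5^j - 3) + 12 = 5·h(j) + 12. The first term is divisible by 2 by the inductive hypothesis, and 12 is divisible by 2. Hence 2 | h(j+1).
Hence, by induction on N, the claim holds for every N ≥ 0.
Therefore the largest such d is 2.

d = 2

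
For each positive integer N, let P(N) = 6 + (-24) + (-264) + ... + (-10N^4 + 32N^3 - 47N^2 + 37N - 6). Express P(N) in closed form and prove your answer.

P(N) = -N(2N^4 - 3N^3 + 3N^2 - 3N - 5)

We claim P(N) = -N(2N^4 - 3N^3 + 3N^2 - 3N - 5) for all N ≥ 1.
Base step (N = 1): P(1) = 6, and the closed form gives 6. They agree.
Inductive step: suppose the statement holds for some r ≥ 1, so P(r) = r(-2r^4 + 3r^3 - 3r^2 + 3r + 5).
Then P(r+1) = P(r) + (-10r^4 - 8r^3 - 11r^2 - r + 6) = (r(-2r^4 + 3r^3 - 3r^2 + 3r + 5)) + (-10r^4 - 8r^3 - 11r^2 - r + 6).
Simplifying, P(r+1) = -(r + 1)(2r^4 + 5r^3 + 6r^2 + 2r - 6) = -(r+1)(2(r+1)^4 - 3(r+1)^3 + 3(r+1)^2 - 3(r+1) - 5),
which is the closed form with N = r+1.
This completes the induction.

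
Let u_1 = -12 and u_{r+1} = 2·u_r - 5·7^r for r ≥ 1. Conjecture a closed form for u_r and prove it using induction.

u_r = -5·2^(r - 1) - 7^r

Computing the first terms: u_1 = -12, u_2 = -59, u_3 = -363. This suggests u_r = -5·2^(r - 1) - 7^r.
For the base case r = 1: the formula gives -12 = -12 = u_1.
For the inductive step, assume it holds for an arbitrary k ≥ 1, so u_k = -5·2^(k - 1) - 7^k.
Then u_{k+1} = 2·u_k - 5·7^k = 2·(-5·2^(k - 1) - 7^k) - 5·7^k = -5·2^k - 7^(k + 1) = -5·2^((k+1) - 1) - 7^(k+1),
which is the claimed formula at r = k+1.
By induction, the statement is established for all r ≥ 1.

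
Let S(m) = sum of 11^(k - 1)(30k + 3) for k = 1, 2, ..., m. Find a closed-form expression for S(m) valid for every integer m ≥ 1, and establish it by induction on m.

We claim S(m) = 3·11^m·m for all m ≥ 1.
Base case (m = 1): S(1) = 33, and the closed form gives 33. They agree.
For the inductive step, assume it holds for an arbitrary k ≥ 1, so S(k) = 3·11^k·k.
Then S(k+1) = S(k) + (11^k(30k + 33)) = (3·11^k·k) + (11^k(30k + 33)).
Simplifying, S(k+1) = 33·11^k(k + 1) = 3·11^(k+1)·(k+1),
which is the closed form with m = k+1.
Hence, by induction on m, the claim holds for every m ≥ 1.

S(m) = 3·11^m·m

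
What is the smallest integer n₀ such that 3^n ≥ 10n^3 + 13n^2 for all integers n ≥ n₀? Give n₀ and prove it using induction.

At n = 7: 2187 < 4067, so the inequality fails and n₀ ≥ 8. We prove 3^n ≥ 10n^3 + 13n^2 for all n ≥ 8.
For the base case n = 8: 3^n = 6561 and 10n^3 + 13n^2 = 5952, so 6561 ≥ 5952.
Suppose the result is true for n = r, so 3^r ≥ 10r^3 + 13r^2.
Then 3^(r + 1) = 3·(3^r) ≥ 3·(10r^3 + 13r^2).
Also, for r ≥ 8 we have 3·(10r^3 + 13r^2) ≥ 10(r+1)^3 + 13(r+1)^2, since 3·(10r^3 + 13r^2) − (10(r+1)^3 + 13(r+1)^2) = 20r^3 - 4r^2 - 56r - 23, which is nonnegative for all r ≥ 8.
Combining, 3^(r + 1) ≥ 10(r+1)^3 + 13(r+1)^2.
Hence, by induction on n, the claim holds for every n ≥ 8.
Hence the smallest such n₀ is 8.

n₀ = 8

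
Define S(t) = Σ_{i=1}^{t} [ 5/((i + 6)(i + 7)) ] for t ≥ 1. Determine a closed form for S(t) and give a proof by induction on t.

S(t) = 5t/(7(t + 7))

We claim S(t) = 5t/(7(t + 7)) for all t ≥ 1.
For the base case t = 1: S(1) = 5/56, and the closed form gives 5/56. They agree.
Suppose the result is true for t = i, so S(i) = 5i/(7(i + 7)).
Then S(i+1) = S(i) + (5/((i + 7)(i + 8))) = (5i/(7(i + 7))) + (5/((i + 7)(i + 8))).
Simplifying, S(i+1) = 5(i + 1)/(7(i + 8)) = 5(i+1)/(7((i+1) + 7)),
which is the closed form with t = i+1.
This completes the induction.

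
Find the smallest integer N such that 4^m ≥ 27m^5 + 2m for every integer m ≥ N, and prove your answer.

At m = 11: 4194304 < 4348399, so the inequality fails and N ≥ 12. We prove 4^m ≥ 27m^5 + 2m for all m ≥ 12.
For the base case m = 12: 4^m = 16777216 and 27m^5 + 2m = 6718488, so 16777216 ≥ 6718488.
Suppose the result is true for m = r, so 4^r ≥ 27r^5 + 2r.
Then 4^(r + 1) = 4·(4^r) ≥ 4·(27r^5 + 2r).
Also, for r ≥ 12 we have 4·(27r^5 + 2r) ≥ 27(r+1)^5 + 2(r+1), since 4·(27r^5 + 2r) − (27(r+1)^5 + 2(r+1)) = 81r^5 - 135r^4 - 270r^3 - 270r^2 - 129r - 29, which is nonnegative for all r ≥ 12.
Combining, 4^(r + 1) ≥ 27(r+1)^5 + 2(r+1).
By induction, the statement is established for all m ≥ 12.
Hence the smallest such N is 12.

N = 12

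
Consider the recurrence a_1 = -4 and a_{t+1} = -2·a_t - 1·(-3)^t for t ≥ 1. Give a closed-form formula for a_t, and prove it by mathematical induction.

a_t = -(-2)^(t - 1) + (-3)^t

Computing the first terms: a_1 = -4, a_2 = 11, a_3 = -31. This suggests a_t = -(-2)^(t - 1) + (-3)^t.
When t = 1: the formula gives -4 = -4 = a_1.
For the inductive step, assume it holds for an arbitrary i ≥ 1, so a_i = -(-2)^(i - 1) + (-3)^i.
Then a_{i+1} = -2·a_i - 1·(-3)^i = -2·(-(-2)^(i - 1) + (-3)^i) - 1·(-3)^i = -(-2)^i + (-3)^(i + 1) = -(-2)^((i+1) - 1) + (-3)^(i+1),
which is the claimed formula at t = i+1.
By the principle of mathematical induction, the result holds for all t ≥ 1.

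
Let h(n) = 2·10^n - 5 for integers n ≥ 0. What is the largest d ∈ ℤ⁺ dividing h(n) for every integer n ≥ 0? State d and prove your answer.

Computing the first values: h(0) = -3 and h(1) = 15; gcd(-3, 15) = 3, so d ≤ 3.
We prove 3 | 2·10^n - 5 for all n ≥ 0 by induction on n.
For the base case n = 0: h(0) = -3 = 3·(-1), so 3 | h(0).
Inductive step: suppose the statement holds for some r ≥ 0, i.e. 3 | h(r). Then
h(r+1) = 2·10^(r+1) - 5 = 10·(2·10^r - 5) + 45 = 10·h(r) + 45. The first term is divisible by 3 by the inductive hypothesis, and 45 is divisible by 3. Hence 3 | h(r+1).
By the principle of mathematical induction, the result holds for all n ≥ 0.
Therefore the largest such d is 3.

d = 3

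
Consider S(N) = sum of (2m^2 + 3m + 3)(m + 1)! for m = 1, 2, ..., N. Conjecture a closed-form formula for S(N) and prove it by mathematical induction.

We claim S(N) = (2N + 1)(N + 2)! - 2 for all N ≥ 1.
Base case (N = 1): S(1) = 16, and the closed form gives 16. They agree.
For the inductive step, assume it holds for an arbitrary m ≥ 1, so S(m) = (2m + 1)(m + 2)! - 2.
Then S(m+1) = S(m) + ((2m^2 + 7m + 8)(m + 2)!) = ((2m + 1)(m + 2)! - 2) + ((2m^2 + 7m + 8)(m + 2)!).
Simplifying, S(m+1) = (2(m+1) + 1)((m+1) + 2)! - 2,
which is the closed form with N = m+1.
By the principle of mathematical induction, the result holds for all N ≥ 1.

S(N) = (2N + 1)(N + 2)! - 2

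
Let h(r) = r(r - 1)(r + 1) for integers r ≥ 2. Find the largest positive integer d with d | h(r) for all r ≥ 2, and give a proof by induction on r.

Computing the first values: h(2) = 6 and h(3) = 24; gcd(6, 24) = 6, so d ≤ 6.
We prove 6 | r(r - 1)(r + 1) for all r ≥ 2 by induction on r.
Base step (r = 2): h(2) = 6 = 6·(1), so 6 | h(2).
Inductive step: suppose the statement holds for some i ≥ 2, i.e. 6 | h(i). Then
h(i+1) − h(i) = i·(i+1)·(i+2) − (i-1)·i·(i+1) = i·(i+1)·[(i+2) − (i-1)] = 3·i·(i+1). The product of 2 consecutive integers is divisible by (2)! = 2, so h(i+1) − h(i) is divisible by 3·2 = 6. By the inductive hypothesis 6 | h(i), hence 6 | h(i+1).
By induction, the statement is established for all r ≥ 2.
Therefore the largest such d is 6.

d = 6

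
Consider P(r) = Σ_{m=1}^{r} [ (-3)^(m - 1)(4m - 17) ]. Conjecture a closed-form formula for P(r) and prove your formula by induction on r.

We claim P(r) = (-3)^r(-r + 4) - 4 for all r ≥ 1.
When r = 1: P(1) = -13, and the closed form gives -13. They agree.
For the inductive step, assume it holds for an arbitrary m ≥ 1, so P(m) = (-3)^m(-m + 4) - 4.
Then P(m+1) = P(m) + ((-3)^m(4m - 13)) = ((-3)^m(-m + 4) - 4) + ((-3)^m(4m - 13)).
Simplifying, P(m+1) = 3(-3)^m·m - 9(-3)^m - 4 = (-3)^(m+1)(-(m+1) + 4) - 4,
which is the closed form with r = m+1.
This completes the induction.

P(r) = (-3)^r(-r + 4) - 4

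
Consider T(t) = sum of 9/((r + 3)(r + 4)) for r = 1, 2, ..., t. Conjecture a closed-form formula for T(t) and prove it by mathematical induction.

T(t) = 9t/(4(t + 4))

We claim T(t) = 9t/(4(t + 4)) for all t ≥ 1.
When t = 1: T(1) = 9/20, and the closed form gives 9/20. They agree.
Suppose the result is true for t = r, so T(r) = 9r/(4(r + 4)).
Then T(r+1) = T(r) + (9/((r + 4)(r + 5))) = (9r/(4(r + 4))) + (9/((r + 4)(r + 5))).
Simplifying, T(r+1) = 9(r + 1)/(4(r + 5)) = 9(r+1)/(4((r+1) + 4)),
which is the closed form with t = r+1.
By induction, the statement is established for all t ≥ 1.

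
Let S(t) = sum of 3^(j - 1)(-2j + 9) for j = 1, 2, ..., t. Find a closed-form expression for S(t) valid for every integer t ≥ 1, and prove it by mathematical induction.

We claim S(t) = 3^t(-t + 5) - 5 for all t ≥ 1.
Base step (t = 1): S(1) = 7, and the closed form gives 7. They agree.
For the inductive step, assume it holds for an arbitrary j ≥ 1, so S(j) = 3^j(-j + 5) - 5.
Then S(j+1) = S(j) + (3^j(-2j + 7)) = (3^j(-j + 5) - 5) + (3^j(-2j + 7)).
Simplifying, S(j+1) = -3·3^j·j + 12·3^j - 5 = 3^(j+1)(-(j+1) + 5) - 5,
which is the closed form with t = j+1.
By the principle of mathematical induction, the result holds for all t ≥ 1.

S(t) = 3^t(-t + 5) - 5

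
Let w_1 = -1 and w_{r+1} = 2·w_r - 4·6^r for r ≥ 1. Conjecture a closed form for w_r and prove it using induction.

Computing the first terms: w_1 = -1, w_2 = -26, w_3 = -196. This suggests w_r = 5·2^(r - 1) - 6^r.
When r = 1: the formula gives -1 = -1 = w_1.
Suppose the result is true for r = i, so w_i = 5·2^(i - 1) - 6^i.
Then w_{i+1} = 2·w_i - 4·6^i = 2·(5·2^(i - 1) - 6^i) - 4·6^i = 5·2^i - 6^(i + 1) = 5·2^((i+1) - 1) - 6^(i+1),
which is the claimed formula at r = i+1.
By induction, the statement is established for all r ≥ 1.

w_r = 5·2^(r - 1) - 6^r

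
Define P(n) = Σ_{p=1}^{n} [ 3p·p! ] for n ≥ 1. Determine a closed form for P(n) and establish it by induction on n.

We claim P(n) = (3n + 3)n! - 3 for all n ≥ 1.
For the base case n = 1: P(1) = 3, and the closed form gives 3. They agree.
Suppose the result is true for n = p, so P(p) = (3p + 3)p! - 3.
Then P(p+1) = P(p) + (3(p + 1)(p + 1)!) = ((3p + 3)p! - 3) + (3(p + 1)(p + 1)!).
Simplifying, P(p+1) = (3(p+1) + 3)(p+1)! - 3,
which is the closed form with n = p+1.
By induction, the statement is established for all n ≥ 1.

P(n) = (3n + 3)n! - 3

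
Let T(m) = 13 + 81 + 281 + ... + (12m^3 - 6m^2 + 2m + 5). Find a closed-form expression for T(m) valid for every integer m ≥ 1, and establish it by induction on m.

T(m) = m(3m^3 + 4m^2 + m + 5)

We claim T(m) = m(3m^3 + 4m^2 + m + 5) for all m ≥ 1.
When m = 1: T(1) = 13, and the closed form gives 13. They agree.
Inductive step: assume the claim holds for m = j, so T(j) = j(3j^3 + 4j^2 + j + 5).
Then T(j+1) = T(j) + (12j^3 + 30j^2 + 26j + 13) = (j(3j^3 + 4j^2 + j + 5)) + (12j^3 + 30j^2 + 26j + 13).
Simplifying, T(j+1) = (j + 1)(3j^3 + 13j^2 + 18j + 13) = (j+1)(3(j+1)^3 + 4(j+1)^2 + (j+1) + 5),
which is the closed form with m = j+1.
By induction, the statement is established for all m ≥ 1.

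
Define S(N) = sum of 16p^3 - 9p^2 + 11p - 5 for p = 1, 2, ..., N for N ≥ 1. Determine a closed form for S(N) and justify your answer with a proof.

We claim S(N) = N(4N^3 + 5N^2 + 5N - 1) for all N ≥ 1.
Base step (N = 1): S(1) = 13, and the closed form gives 13. They agree.
Inductive step: suppose the statement holds for some p ≥ 1, so S(p) = p(4p^3 + 5p^2 + 5p - 1).
Then S(p+1) = S(p) + (16p^3 + 39p^2 + 41p + 13) = (p(4p^3 + 5p^2 + 5p - 1)) + (16p^3 + 39p^2 + 41p + 13).
Simplifying, S(p+1) = (p + 1)(4p^3 + 17p^2 + 27p + 13) = (p+1)(4(p+1)^3 + 5(p+1)^2 + 5(p+1) - 1),
which is the closed form with N = p+1.
This completes the induction.

S(N) = N(4N^3 + 5N^2 + 5N - 1)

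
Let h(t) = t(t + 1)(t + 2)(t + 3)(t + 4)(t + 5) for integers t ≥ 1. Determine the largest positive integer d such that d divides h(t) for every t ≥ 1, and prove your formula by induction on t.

d = 720

Computing the first values: h(1) = 720 and h(2) = 5040; gcd(720, 5040) = 720, so d ≤ 720.
We prove 720 | t(t + 1)(t + 2)(t + 3)(t + 4)(t + 5) for all t ≥ 1 by induction on t.
When t = 1: h(1) = 720 = 720·(1), so 720 | h(1).
Inductive step: suppose the statement holds for some m ≥ 1, i.e. 720 | h(m). Then
h(m+1) − h(m) = (m+1)·(m+2)·(m+3)·(m+4)·(m+5)·(m+6) − m·(m+1)·(m+2)·(m+3)·(m+4)·(m+5) = (m+1)·(m+2)·(m+3)·(m+4)·(m+5)·[(m+6) − m] = 6·(m+1)·(m+2)·(m+3)·(m+4)·(m+5). The product of 5 consecutive integers is divisible by (5)! = 120, so h(m+1) − h(m) is divisible by 6·120 = 720. By the inductive hypothesis 720 | h(m), hence 720 | h(m+1).
By the principle of mathematical induction, the result holds for all t ≥ 1.
Therefore the largest such d is 720.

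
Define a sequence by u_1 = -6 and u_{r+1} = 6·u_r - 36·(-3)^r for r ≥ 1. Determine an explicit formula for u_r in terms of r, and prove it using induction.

Computing the first terms: u_1 = -6, u_2 = 72, u_3 = 108. This suggests u_r = 4(-3)^r + 6^r.
Base step (r = 1): the formula gives -6 = -6 = u_1.
Suppose the result is true for r = i, so u_i = 4(-3)^i + 6^i.
Then u_{i+1} = 6·u_i - 36·(-3)^i = 6·(4(-3)^i + 6^i) - 36·(-3)^i = 4(-3)^(i + 1) + 6^(i + 1),
which is the claimed formula at r = i+1.
Hence, by induction on r, the claim holds for every r ≥ 1.

u_r = 4(-3)^r + 6^r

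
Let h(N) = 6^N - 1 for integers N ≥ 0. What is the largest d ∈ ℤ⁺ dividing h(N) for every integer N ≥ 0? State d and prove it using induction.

Computing the first values: h(0) = 0 and h(1) = 5; gcd(0, 5) = 5, so d ≤ 5.
We prove 5 | 6^N - 1 for all N ≥ 0 by induction on N.
Base step (N = 0): h(0) = 0 = 5·(0), so 5 | h(0).
Suppose the result is true for N = p, i.e. 5 | h(p). Then
h(p+1) = 6^(p+1) - 1 = 6·(6^p - 1) + 5 = 6·h(p) + 5. The first term is divisible by 5 by the inductive hypothesis, and 5 is divisible by 5. Hence 5 | h(p+1).
Hence, by induction on N, the claim holds for every N ≥ 0.
Therefore the largest such d is 5.

d = 5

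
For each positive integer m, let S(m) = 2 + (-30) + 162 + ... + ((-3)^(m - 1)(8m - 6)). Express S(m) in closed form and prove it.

We claim S(m) = (-3)^m(-2m + 1) - 1 for all m ≥ 1.
When m = 1: S(1) = 2, and the closed form gives 2. They agree.
Suppose the result is true for m = i, so S(i) = (-3)^i(-2i + 1) - 1.
Then S(i+1) = S(i) + ((-3)^i(8i + 2)) = ((-3)^i(-2i + 1) - 1) + ((-3)^i(8i + 2)).
Simplifying, S(i+1) = 6(-3)^i·i + 3(-3)^i - 1 = (-3)^(i+1)(-2(i+1) + 1) - 1,
which is the closed form with m = i+1.
This completes the induction.

S(m) = (-3)^m(-2m + 1) - 1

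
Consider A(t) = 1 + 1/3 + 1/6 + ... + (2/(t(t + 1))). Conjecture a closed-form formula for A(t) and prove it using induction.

A(t) = 2t/(t + 1)

We claim A(t) = 2t/(t + 1) for all t ≥ 1.
For the base case t = 1: A(1) = 1, and the closed form gives 1. They agree.
Inductive step: assume the claim holds for t = r, so A(r) = 2r/(r + 1).
Then A(r+1) = A(r) + (2/((r + 1)(r + 2))) = (2r/(r + 1)) + (2/((r + 1)(r + 2))).
Simplifying, A(r+1) = 2(r + 1)/(r + 2) = 2(r+1)/((r+1) + 1),
which is the closed form with t = r+1.
Hence, by induction on t, the claim holds for every t ≥ 1.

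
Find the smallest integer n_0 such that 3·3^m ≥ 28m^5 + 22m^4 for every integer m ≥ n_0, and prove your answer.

At m = 14: 14348907 < 15904224, so the inequality fails and n_0 ≥ 15. We prove 3·3^m ≥ 28m^5 + 22m^4 for all m ≥ 15.
Base step (m = 15): 3·3^m = 43046721 and 28m^5 + 22m^4 = 22376250, so 43046721 ≥ 22376250.
Suppose the result is true for m = r, so 3·3^r ≥ 28r^5 + 22r^4.
Then 3·3^(r + 1) = 3·(3·3^r) ≥ 3·(28r^5 + 22r^4).
Also, for r ≥ 15 we have 3·(28r^5 + 22r^4) ≥ 28(r+1)^5 + 22(r+1)^4, since 3·(28r^5 + 22r^4) − (28(r+1)^5 + 22(r+1)^4) = 56r^5 - 96r^4 - 368r^3 - 412r^2 - 228r - 50, which is nonnegative for all r ≥ 15.
Combining, 3·3^(r + 1) ≥ 28(r+1)^5 + 22(r+1)^4.
Hence, by induction on m, the claim holds for every m ≥ 15.
Hence the smallest such n_0 is 15.

n_0 = 15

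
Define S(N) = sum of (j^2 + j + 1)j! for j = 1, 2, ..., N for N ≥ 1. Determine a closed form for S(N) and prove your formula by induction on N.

S(N) = (N + 1)(N + 1)! - 1

We claim S(N) = (N + 1)(N + 1)! - 1 for all N ≥ 1.
Base step (N = 1): S(1) = 3, and the closed form gives 3. They agree.
Suppose the result is true for N = j, so S(j) = (j + 1)(j + 1)! - 1.
Then S(j+1) = S(j) + ((j^2 + 3j + 3)(j + 1)!) = ((j + 1)(j + 1)! - 1) + ((j^2 + 3j + 3)(j + 1)!).
Simplifying, S(j+1) = ((j+1) + 1)((j+1) + 1)! - 1,
which is the closed form with N = j+1.
This completes the induction.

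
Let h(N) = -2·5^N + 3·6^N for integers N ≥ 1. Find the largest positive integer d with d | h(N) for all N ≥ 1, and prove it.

d = 2

Computing the first values: h(1) = 8 and h(2) = 58; gcd(8, 58) = 2, so d ≤ 2.
We prove 2 | -2·5^N + 3·6^N for all N ≥ 1 by induction on N.
When N = 1: h(1) = 8 = 2·(4), so 2 | h(1).
Suppose the result is true for N = p, i.e. 2 | h(p). Then
h(p+1) − 6·h(p) = (-2·5^(p+1) + 3·6^(p+1)) − 6·(-2·5^p + 3·6^p) = (-2)·5^p·(5 − 6) = (2)·5^p. Since 2 | h(p) by the inductive hypothesis, 2 | 6·h(p); and 2 | 2 since 2 = 2·1. Therefore 2 | h(p+1).
This completes the induction.
Therefore the largest such d is 2.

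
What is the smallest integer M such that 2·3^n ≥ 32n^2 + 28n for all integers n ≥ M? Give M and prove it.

M = 6

At n = 5: 486 < 940, so the inequality fails and M ≥ 6. We prove 2·3^n ≥ 32n^2 + 28n for all n ≥ 6.
For the base case n = 6: 2·3^n = 1458 and 32n^2 + 28n = 1320, so 1458 ≥ 1320.
Inductive step: suppose the statement holds for some m ≥ 6, so 2·3^m ≥ 32m^2 + 28m.
Then 2·3^(m + 1) = 3·(2·3^m) ≥ 3·(32m^2 + 28m).
Also, for m ≥ 6 we have 3·(32m^2 + 28m) ≥ 32(m+1)^2 + 28(m+1), since 3·(32m^2 + 28m) − (32(m+1)^2 + 28(m+1)) = 64m^2 - 8m - 60, which is nonnegative for all m ≥ 6.
Combining, 2·3^(m + 1) ≥ 32(m+1)^2 + 28(m+1).
Hence, by induction on n, the claim holds for every n ≥ 6.
Hence the smallest such M is 6.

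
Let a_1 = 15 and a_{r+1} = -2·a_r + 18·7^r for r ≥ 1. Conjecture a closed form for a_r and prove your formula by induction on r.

a_r = (-2)^(r - 1) + 2·7^r

Computing the first terms: a_1 = 15, a_2 = 96, a_3 = 690. This suggests a_r = (-2)^(r - 1) + 2·7^r.
Base step (r = 1): the formula gives 15 = 15 = a_1.
Inductive step: suppose the statement holds for some k ≥ 1, so a_k = (-2)^(k - 1) + 2·7^k.
Then a_{k+1} = -2·a_k + 18·7^k = -2·((-2)^(k - 1) + 2·7^k) + 18·7^k = (-2)^k + 2·7^(k + 1) = (-2)^((k+1) - 1) + 2·7^(k+1),
which is the claimed formula at r = k+1.
This completes the induction.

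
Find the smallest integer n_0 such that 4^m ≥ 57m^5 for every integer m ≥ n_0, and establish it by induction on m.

At m = 11: 4194304 < 9179907, so the inequality fails and n_0 ≥ 12. We prove 4^m ≥ 57m^5 for all m ≥ 12.
When m = 12: 4^m = 16777216 and 57m^5 = 14183424, so 16777216 ≥ 14183424.
For the inductive step, assume it holds for an arbitrary r ≥ 12, so 4^r ≥ 57r^5.
Then 4^(r + 1) = 4·(4^r) ≥ 4·(57r^5).
Also, for r ≥ 12 we have 4·(57r^5) ≥ 57(r+1)^5, since 4 ≥ (1 + 1/r)^5 for all r ≥ 12.
Combining, 4^(r + 1) ≥ 57(r+1)^5.
Hence, by induction on m, the claim holds for every m ≥ 12.
Hence the smallest such n_0 is 12.

n_0 = 12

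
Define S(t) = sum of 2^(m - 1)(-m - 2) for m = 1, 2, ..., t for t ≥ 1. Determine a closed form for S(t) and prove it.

S(t) = -2^t(t + 1) + 1

We claim S(t) = -2^t(t + 1) + 1 for all t ≥ 1.
Base step (t = 1): S(1) = -3, and the closed form gives -3. They agree.
Suppose the result is true for t = m, so S(m) = -2^m(m + 1) + 1.
Then S(m+1) = S(m) + (2^m(-m - 3)) = (-2^m(m + 1) + 1) + (2^m(-m - 3)).
Simplifying, S(m+1) = -2^(m + 1)m - 2^(m + 2) + 1 = -2^(m+1)((m+1) + 1) + 1,
which is the closed form with t = m+1.
Hence, by induction on t, the claim holds for every t ≥ 1.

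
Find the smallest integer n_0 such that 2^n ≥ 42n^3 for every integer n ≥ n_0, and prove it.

n_0 = 18

At n = 17: 131072 < 206346, so the inequality fails and n_0 ≥ 18. We prove 2^n ≥ 42n^3 for all n ≥ 18.
Base case (n = 18): 2^n = 262144 and 42n^3 = 244944, so 262144 ≥ 244944.
For the inductive step, assume it holds for an arbitrary k ≥ 18, so 2^k ≥ 42k^3.
Then 2^(k + 1) = 2·(2^k) ≥ 2·(42k^3).
Also, for k ≥ 18 we have 2·(42k^3) ≥ 42(k+1)^3, since 2 ≥ (1 + 1/k)^3 for all k ≥ 18.
Combining, 2^(k + 1) ≥ 42(k+1)^3.
This completes the induction.
Hence the smallest such n_0 is 18.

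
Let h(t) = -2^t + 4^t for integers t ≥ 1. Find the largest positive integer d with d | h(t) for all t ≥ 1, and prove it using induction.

d = 2

Computing the first values: h(1) = 2 and h(2) = 12; gcd(2, 12) = 2, so d ≤ 2.
We prove 2 | -2^t + 4^t for all t ≥ 1 by induction on t.
For the base case t = 1: h(1) = 2 = 2·(1), so 2 | h(1).
For the inductive step, assume it holds for an arbitrary j ≥ 1, i.e. 2 | h(j). Then
4^{j+1} − 2^{j+1} = 4·4^j − 2·2^j = 4·(4^j − 2^j) + (2)·2^j. The first term is divisible by 2 by the inductive hypothesis, and the second term (2)·2^j is divisible by 2 since 2 | 2. Hence 2 | h(j+1).
Hence, by induction on t, the claim holds for every t ≥ 1.
Therefore the largest such d is 2.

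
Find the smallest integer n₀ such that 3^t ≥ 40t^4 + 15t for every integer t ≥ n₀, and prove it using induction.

At t = 12: 531441 < 829620, so the inequality fails and n₀ ≥ 13. We prove 3^t ≥ 40t^4 + 15t for all t ≥ 13.
Base step (t = 13): 3^t = 1594323 and 40t^4 + 15t = 1142635, so 1594323 ≥ 1142635.
Inductive step: suppose the statement holds for some i ≥ 13, so 3^i ≥ 40i^4 + 15i.
Then 3^(i + 1) = 3·(3^i) ≥ 3·(40i^4 + 15i).
Also, for i ≥ 13 we have 3·(40i^4 + 15i) ≥ 40(i+1)^4 + 15(i+1), since 3·(40i^4 + 15i) − (40(i+1)^4 + 15(i+1)) = 80i^4 - 160i^3 - 240i^2 - 130i - 55, which is nonnegative for all i ≥ 13.
Combining, 3^(i + 1) ≥ 40(i+1)^4 + 15(i+1).
Hence, by induction on t, the claim holds for every t ≥ 13.
Hence the smallest such n₀ is 13.

n₀ = 13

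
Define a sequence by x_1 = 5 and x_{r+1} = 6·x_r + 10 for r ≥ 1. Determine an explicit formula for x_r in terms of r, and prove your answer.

Computing the first terms: x_1 = 5, x_2 = 40, x_3 = 250. This suggests x_r = 7·6^(r - 1) - 2.
When r = 1: the formula gives 5 = 5 = x_1.
Inductive step: suppose the statement holds for some p ≥ 1, so x_p = 7·6^(p - 1) - 2.
Then x_{p+1} = 6·x_p + 10 = 6·(7·6^(p - 1) - 2) + 10 = 7·6^p - 2 = 7·6^((p+1) - 1) - 2,
which is the claimed formula at r = p+1.
This completes the induction.

x_r = 7·6^(r - 1) - 2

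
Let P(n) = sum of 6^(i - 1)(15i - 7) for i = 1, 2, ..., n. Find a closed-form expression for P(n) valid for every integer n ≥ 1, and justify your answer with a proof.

We claim P(n) = 6^n(3n - 2) + 2 for all n ≥ 1.
Base step (n = 1): P(1) = 8, and the closed form gives 8. They agree.
Suppose the result is true for n = i, so P(i) = 6^i(3i - 2) + 2.
Then P(i+1) = P(i) + (6^i(15i + 8)) = (6^i(3i - 2) + 2) + (6^i(15i + 8)).
Simplifying, P(i+1) = 18·6^i·i + 6·6^i + 2 = 6^(i+1)(3(i+1) - 2) + 2,
which is the closed form with n = i+1.
By the principle of mathematical induction, the result holds for all n ≥ 1.

P(n) = 6^n(3n - 2) + 2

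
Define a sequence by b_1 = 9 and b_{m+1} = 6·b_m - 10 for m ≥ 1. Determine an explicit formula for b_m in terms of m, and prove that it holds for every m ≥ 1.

b_m = 7·6^(m - 1) + 2

Computing the first terms: b_1 = 9, b_2 = 44, b_3 = 254. This suggests b_m = 7·6^(m - 1) + 2.
Base case (m = 1): the formula gives 9 = 9 = b_1.
Inductive step: suppose the statement holds for some j ≥ 1, so b_j = 7·6^(j - 1) + 2.
Then b_{j+1} = 6·b_j - 10 = 6·(7·6^(j - 1) + 2) - 10 = 7·6^j + 2 = 7·6^((j+1) - 1) + 2,
which is the claimed formula at m = j+1.
Hence, by induction on m, the claim holds for every m ≥ 1.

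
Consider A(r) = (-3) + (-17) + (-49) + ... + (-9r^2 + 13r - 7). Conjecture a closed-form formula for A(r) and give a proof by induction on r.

We claim A(r) = -r(3r^2 - 2r + 2) for all r ≥ 1.
Base case (r = 1): A(1) = -3, and the closed form gives -3. They agree.
Inductive step: assume the claim holds for r = p, so A(p) = p(-3p^2 + 2p - 2).
Then A(p+1) = A(p) + (13p - 9(p + 1)^2 + 6) = (p(-3p^2 + 2p - 2)) + (13p - 9(p + 1)^2 + 6).
Simplifying, A(p+1) = -(p + 1)(3p^2 + 4p + 3) = -(p+1)(3(p+1)^2 - 2(p+1) + 2),
which is the closed form with r = p+1.
By induction, the statement is established for all r ≥ 1.

A(r) = -r(3r^2 - 2r + 2)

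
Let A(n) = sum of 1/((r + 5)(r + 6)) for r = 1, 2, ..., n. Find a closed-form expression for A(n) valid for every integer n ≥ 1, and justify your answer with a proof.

A(n) = n/(6(n + 6))

We claim A(n) = n/(6(n + 6)) for all n ≥ 1.
Base case (n = 1): A(1) = 1/42, and the closed form gives 1/42. They agree.
Suppose the result is true for n = r, so A(r) = r/(6(r + 6)).
Then A(r+1) = A(r) + (1/((r + 6)(r + 7))) = (r/(6(r + 6))) + (1/((r + 6)(r + 7))).
Simplifying, A(r+1) = (r + 1)/(6(r + 7)) = (r+1)/(6((r+1) + 6)),
which is the closed form with n = r+1.
By the principle of mathematical induction, the result holds for all n ≥ 1.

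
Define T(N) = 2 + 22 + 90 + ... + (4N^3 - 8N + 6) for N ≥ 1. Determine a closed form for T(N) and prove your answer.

T(N) = N(N^3 + 2N^2 - 3N + 2)

We claim T(N) = N(N^3 + 2N^2 - 3N + 2) for all N ≥ 1.
Base step (N = 1): T(1) = 2, and the closed form gives 2. They agree.
Inductive step: suppose the statement holds for some j ≥ 1, so T(j) = j(j^3 + 2j^2 - 3j + 2).
Then T(j+1) = T(j) + (-8j + 4(j + 1)^3 - 2) = (j(j^3 + 2j^2 - 3j + 2)) + (-8j + 4(j + 1)^3 - 2).
Simplifying, T(j+1) = (j + 1)(j^3 + 5j^2 + 4j + 2) = (j+1)((j+1)^3 + 2(j+1)^2 - 3(j+1) + 2),
which is the closed form with N = j+1.
Hence, by induction on N, the claim holds for every N ≥ 1.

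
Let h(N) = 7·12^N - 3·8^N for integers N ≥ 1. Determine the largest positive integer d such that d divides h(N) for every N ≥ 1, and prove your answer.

d = 12

Computing the first values: h(1) = 60 and h(2) = 816; gcd(60, 816) = 12, so d ≤ 12.
We prove 12 | 7·12^N - 3·8^N for all N ≥ 1 by induction on N.
When N = 1: h(1) = 60 = 12·(5), so 12 | h(1).
For the inductive step, assume it holds for an arbitrary r ≥ 1, i.e. 12 | h(r). Then
h(r+1) − 12·h(r) = (7·12^(r+1) - 3·8^(r+1)) − 12·(7·12^r - 3·8^r) = (-3)·8^r·(8 − 12) = (12)·8^r. Since 12 | h(r) by the inductive hypothesis, 12 | 12·h(r); and 12 | 12 since 12 = 12·1. Therefore 12 | h(r+1).
By the principle of mathematical induction, the result holds for all N ≥ 1.
Therefore the largest such d is 12.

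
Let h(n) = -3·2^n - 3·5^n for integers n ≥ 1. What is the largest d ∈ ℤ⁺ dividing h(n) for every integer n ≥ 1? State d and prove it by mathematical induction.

Computing the first values: h(1) = -21 and h(2) = -87; gcd(-21, -87) = 3, so d ≤ 3.
We prove 3 | -3·2^n - 3·5^n for all n ≥ 1 by induction on n.
For the base case n = 1: h(1) = -21 = 3·(-7), so 3 | h(1).
Inductive step: assume the claim holds for n = m, i.e. 3 | h(m). Then
h(m+1) − 5·h(m) = (-3·2^(m+1) - 3·5^(m+1)) − 5·(-3·2^m - 3·5^m) = (-3)·2^m·(2 − 5) = (9)·2^m. Since 3 | h(m) by the inductive hypothesis, 3 | 5·h(m); and 3 | 9 since 9 = 3·3. Therefore 3 | h(m+1).
By induction, the statement is established for all n ≥ 1.
Therefore the largest such d is 3.

d = 3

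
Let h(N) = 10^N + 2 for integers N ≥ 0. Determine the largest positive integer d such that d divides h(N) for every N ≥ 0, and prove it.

Computing the first values: h(0) = 3 and h(1) = 12; gcd(3, 12) = 3, so d ≤ 3.
We prove 3 | 10^N + 2 for all N ≥ 0 by induction on N.
Base step (N = 0): h(0) = 3 = 3·(1), so 3 | h(0).
Inductive step: assume the claim holds for N = j, i.e. 3 | h(j). Then
h(j+1) = 10^(j+1) + 2 = 10·(10^j + 2) - 18 = 10·h(j) - 18. The first term is divisible by 3 by the inductive hypothesis, and -18 is divisible by 3. Hence 3 | h(j+1).
By induction, the statement is established for all N ≥ 0.
Therefore the largest such d is 3.

d = 3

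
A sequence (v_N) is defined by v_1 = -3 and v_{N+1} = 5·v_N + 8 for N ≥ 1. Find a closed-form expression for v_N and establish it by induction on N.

Computing the first terms: v_1 = -3, v_2 = -7, v_3 = -27. This suggests v_N = -5^(N - 1) - 2.
When N = 1: the formula gives -3 = -3 = v_1.
Inductive step: suppose the statement holds for some j ≥ 1, so v_j = -5^(j - 1) - 2.
Then v_{j+1} = 5·v_j + 8 = 5·(-5^(j - 1) - 2) + 8 = -5^j - 2 = -5^((j+1) - 1) - 2,
which is the claimed formula at N = j+1.
By the principle of mathematical induction, the result holds for all N ≥ 1.

v_N = -5^(N - 1) - 2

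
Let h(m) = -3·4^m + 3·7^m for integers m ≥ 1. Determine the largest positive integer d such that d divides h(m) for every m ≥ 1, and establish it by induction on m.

d = 9

Computing the first values: h(1) = 9 and h(2) = 99; gcd(9, 99) = 9, so d ≤ 9.
We prove 9 | -3·4^m + 3·7^m for all m ≥ 1 by induction on m.
When m = 1: h(1) = 9 = 9·(1), so 9 | h(1).
Suppose the result is true for m = j, i.e. 9 | h(j). Then
h(j+1) − 7·h(j) = (-3·4^(j+1) + 3·7^(j+1)) − 7·(-3·4^j + 3·7^j) = (-3)·4^j·(4 − 7) = (9)·4^j. Since 9 | h(j) by the inductive hypothesis, 9 | 7·h(j); and 9 | 9 since 9 = 9·1. Therefore 9 | h(j+1).
This completes the induction.
Therefore the largest such d is 9.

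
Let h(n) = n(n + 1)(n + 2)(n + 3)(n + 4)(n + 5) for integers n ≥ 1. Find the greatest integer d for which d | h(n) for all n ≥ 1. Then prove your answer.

d = 720

Computing the first values: h(1) = 720 and h(2) = 5040; gcd(720, 5040) = 720, so d ≤ 720.
We prove 720 | n(n + 1)(n + 2)(n + 3)(n + 4)(n + 5) for all n ≥ 1 by induction on n.
When n = 1: h(1) = 720 = 720·(1), so 720 | h(1).
For the inductive step, assume it holds for an arbitrary r ≥ 1, i.e. 720 | h(r). Then
h(r+1) − h(r) = (r+1)·(r+2)·(r+3)·(r+4)·(r+5)·(r+6) − r·(r+1)·(r+2)·(r+3)·(r+4)·(r+5) = (r+1)·(r+2)·(r+3)·(r+4)·(r+5)·[(r+6) − r] = 6·(r+1)·(r+2)·(r+3)·(r+4)·(r+5). The product of 5 consecutive integers is divisible by (5)! = 120, so h(r+1) − h(r) is divisible by 6·120 = 720. By the inductive hypothesis 720 | h(r), hence 720 | h(r+1).
This completes the induction.
Therefore the largest such d is 720.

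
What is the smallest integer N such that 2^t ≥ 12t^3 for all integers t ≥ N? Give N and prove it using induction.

N = 16

At t = 15: 32768 < 40500, so the inequality fails and N ≥ 16. We prove 2^t ≥ 12t^3 for all t ≥ 16.
For the base case t = 16: 2^t = 65536 and 12t^3 = 49152, so 65536 ≥ 49152.
Suppose the result is true for t = k, so 2^k ≥ 12k^3.
Then 2^(k + 1) = 2·(2^k) ≥ 2·(12k^3).
Also, for k ≥ 16 we have 2·(12k^3) ≥ 12(k+1)^3, since 2 ≥ (1 + 1/k)^3 for all k ≥ 16.
Combining, 2^(k + 1) ≥ 12(k+1)^3.
By induction, the statement is established for all t ≥ 16.
Hence the smallest such N is 16.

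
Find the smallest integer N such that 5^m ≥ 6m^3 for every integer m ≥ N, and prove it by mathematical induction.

N = 4

At m = 3: 125 < 162, so the inequality fails and N ≥ 4. We prove 5^m ≥ 6m^3 for all m ≥ 4.
When m = 4: 5^m = 625 and 6m^3 = 384, so 625 ≥ 384.
Inductive step: assume the claim holds for m = r, so 5^r ≥ 6r^3.
Then 5^(r + 1) = 5·(5^r) ≥ 5·(6r^3).
Also, for r ≥ 4 we have 5·(6r^3) ≥ 6(r+1)^3, since 5 ≥ (1 + 1/r)^3 for all r ≥ 4.
Combining, 5^(r + 1) ≥ 6(r+1)^3.
By the principle of mathematical induction, the result holds for all m ≥ 4.
Hence the smallest such N is 4.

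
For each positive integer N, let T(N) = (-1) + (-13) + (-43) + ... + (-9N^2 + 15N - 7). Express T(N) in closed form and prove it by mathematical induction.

We claim T(N) = -N(3N^2 - 3N + 1) for all N ≥ 1.
Base step (N = 1): T(1) = -1, and the closed form gives -1. They agree.
Suppose the result is true for N = i, so T(i) = i(-3i^2 + 3i - 1).
Then T(i+1) = T(i) + (15i - 9(i + 1)^2 + 8) = (i(-3i^2 + 3i - 1)) + (15i - 9(i + 1)^2 + 8).
Simplifying, T(i+1) = -(i + 1)(3i^2 + 3i + 1) = -(i+1)(3(i+1)^2 - 3(i+1) + 1),
which is the closed form with N = i+1.
By induction, the statement is established for all N ≥ 1.

T(N) = -N(3N^2 - 3N + 1)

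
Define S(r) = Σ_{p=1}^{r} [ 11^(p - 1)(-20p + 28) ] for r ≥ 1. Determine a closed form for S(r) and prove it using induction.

S(r) = 11^r(-2r + 3) - 3

We claim S(r) = 11^r(-2r + 3) - 3 for all r ≥ 1.
When r = 1: S(1) = 8, and the closed form gives 8. They agree.
Inductive step: suppose the statement holds for some p ≥ 1, so S(p) = 11^p(-2p + 3) - 3.
Then S(p+1) = S(p) + (11^p(-20p + 8)) = (11^p(-2p + 3) - 3) + (11^p(-20p + 8)).
Simplifying, S(p+1) = -22·11^p·p + 11·11^p - 3 = 11^(p+1)(-2(p+1) + 3) - 3,
which is the closed form with r = p+1.
Hence, by induction on r, the claim holds for every r ≥ 1.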